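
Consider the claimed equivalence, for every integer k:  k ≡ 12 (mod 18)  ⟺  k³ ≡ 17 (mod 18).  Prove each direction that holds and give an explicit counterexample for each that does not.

Both directions fail.

(→) This fails: take k = 12. Then 12 ≡ 12 (mod 18), but 12³ = 1728 ≡ 0 (mod 18), not 17.

(←) This fails: take k = 5. Then 5³ = 125 ≡ 17 (mod 18), yet 5 ≡ 5 (mod 18), not 12.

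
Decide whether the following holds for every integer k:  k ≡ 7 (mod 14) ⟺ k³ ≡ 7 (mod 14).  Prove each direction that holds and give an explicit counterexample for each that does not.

Both directions hold; the statement is true.

(⇐) Suppose k³ ≡ 7 (mod 14). The only residue r in {0, …, 13} with r³ ≡ 7 (mod 14) is r = 7, so k ≡ 7 (mod 14).

(⇒) Suppose k ≡ 7 (mod 14). Write k = 14j + 7. Then (14j + 7)³ = 2744j³ + 4116j² + 2058j + 343 = 14(196j³ + 294j² + 147j + 24) + 7, so k³ ≡ 7 (mod 14).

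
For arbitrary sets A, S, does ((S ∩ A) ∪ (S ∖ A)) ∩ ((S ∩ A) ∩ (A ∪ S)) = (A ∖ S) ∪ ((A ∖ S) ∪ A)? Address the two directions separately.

(⊆) holds; (⊇) fails.

(⊇) This inclusion fails. Take A = {1}, S = ∅; then 1 ∈ (A ∖ S) ∪ ((A ∖ S) ∪ A) but 1 ∉ ((S ∩ A) ∪ (S ∖ A)) ∩ ((S ∩ A) ∩ (A ∪ S)).

(⊆) Let x ∈ ((S ∩ A) ∪ (S ∖ A)) ∩ ((S ∩ A) ∩ (A ∪ S)). Then x ∈ A ∩ S, from which x ∈ (A ∖ S) ∪ ((A ∖ S) ∪ A).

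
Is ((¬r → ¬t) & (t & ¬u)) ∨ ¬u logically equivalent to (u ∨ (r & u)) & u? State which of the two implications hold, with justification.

Neither direction holds.

(⟹) This fails. Under r = F, u = F, t = F, the left side is true but the right side is false.

(⟸) This fails. Under r = F, u = T, t = F, the left side is false but the right side is true.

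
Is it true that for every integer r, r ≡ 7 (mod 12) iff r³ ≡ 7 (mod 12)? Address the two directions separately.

Equivalent; both directions hold.

(⟸) Suppose r³ ≡ 7 (mod 12). The only residue r in {0, …, 11} with r³ ≡ 7 (mod 12) is r = 7, so r ≡ 7 (mod 12).

(⟹) Suppose r ≡ 7 (mod 12). Write r = 12j + 7. Then (12j + 7)³ = 1728j³ + 3024j² + 1764j + 343 = 12(144j³ + 252j² + 147j + 28) + 7, so r³ ≡ 7 (mod 12).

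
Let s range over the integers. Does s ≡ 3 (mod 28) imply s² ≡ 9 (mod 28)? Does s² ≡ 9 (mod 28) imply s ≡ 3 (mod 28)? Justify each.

Converse. This fails: take s = 11. Then 11² = 121 ≡ 9 (mod 28), yet 11 ≡ 11 (mod 28), not 3.

Forward direction. Suppose s ≡ 3 (mod 28). Write s = 28j + 3. Then (28j + 3)² = 784j² + 168j + 9 = 28(28j² + 6j) + 9, so s² ≡ 9 (mod 28).

The forward direction holds; the converse fails.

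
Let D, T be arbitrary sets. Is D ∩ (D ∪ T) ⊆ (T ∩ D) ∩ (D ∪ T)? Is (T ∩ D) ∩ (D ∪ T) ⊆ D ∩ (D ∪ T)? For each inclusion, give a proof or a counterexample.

(⟹) This inclusion fails. Take D = {1}, T = ∅; then 1 ∈ D ∩ (D ∪ T) but 1 ∉ (T ∩ D) ∩ (D ∪ T).

(⟸) Let x ∈ (T ∩ D) ∩ (D ∪ T). Then x ∈ D ∩ T, from which x ∈ D ∩ (D ∪ T).

Only the reverse inclusion holds.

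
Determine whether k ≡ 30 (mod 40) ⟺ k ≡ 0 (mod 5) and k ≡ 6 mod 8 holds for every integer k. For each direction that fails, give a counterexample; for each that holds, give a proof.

(⟹) Suppose k ≡ 30 (mod 40); write k = 40j + 30. Since 5 ∣ 40, reducing mod 5 gives k ≡ 30 ≡ 0 (mod 5); since 8 ∣ 40, reducing mod 8 gives k ≡ 30 ≡ 6 (mod 8).

(⟸) Conversely, if k ≡ 0 (mod 5) and k ≡ 6 (mod 8), then by the Chinese remainder theorem k ≡ 30 (mod 40). This is exactly k ≡ 30 (mod 40).

Equivalent; both directions hold.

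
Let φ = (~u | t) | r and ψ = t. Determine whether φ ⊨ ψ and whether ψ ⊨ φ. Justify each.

Converse. Assume the antecedent. If r is true, (~u | t) | r reduces to true regardless of the other variables. If r is false, the antecedent forces (r = F, u = F, t = T) or (r = F, u = T, t = T), and (~u | t) | r holds there. Either way (~u | t) | r holds.

Forward direction. This fails. Under r = F, u = F, t = F, the left side is true but the right side is false.

Only the converse holds.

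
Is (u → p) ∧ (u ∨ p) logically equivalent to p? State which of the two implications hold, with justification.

Both implications hold.

(⟸) Assume the antecedent. If u is true, the antecedent forces (u = T, p = T), and (u → p) ∧ (u ∨ p) holds there. If u is false, the antecedent forces (u = F, p = T), and (u → p) ∧ (u ∨ p) holds there. Either way (u → p) ∧ (u ∨ p) holds.

(⟹) Assume the antecedent. If u is true, the antecedent forces (u = T, p = T), and p holds there. If u is false, the antecedent forces (u = F, p = T), and p holds there. Either way p holds.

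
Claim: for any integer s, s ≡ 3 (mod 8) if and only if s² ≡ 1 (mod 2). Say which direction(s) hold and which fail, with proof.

The forward direction holds; the converse fails.

(⇒) Suppose s ≡ 3 (mod 8). Then s² ≡ 3² = 9 (mod 8), and since 2 ∣ 8, also s² ≡ 1 (mod 2).

(⇐) This fails: take s = 1. Then 1² = 1 ≡ 1 (mod 2), yet 1 ≡ 1 (mod 8), not 3.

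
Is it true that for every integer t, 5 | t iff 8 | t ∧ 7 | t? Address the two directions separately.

Both directions fail.

(→) This fails: take t = 5. Certainly 5 ∣ 5, but 8 ∤ 5.

(←) This fails: take t = 56. Both 8 ∣ 56 and 7 ∣ 56, yet 56 is not a multiple of 5 (since 56 = 11·5 + 1), so 5 ∤ 56.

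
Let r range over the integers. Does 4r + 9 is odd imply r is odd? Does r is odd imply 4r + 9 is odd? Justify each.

(→) This fails: take r = 2. Then 4r + 9 = 17, which is odd, yet r = 2 is even, not odd.

(←) Suppose r is odd. Since 4 is even, 4r is even for every r, so 4r + 9 has the same parity as 9, which is odd. Hence 4r + 9 is odd.

The forward direction fails; the converse holds.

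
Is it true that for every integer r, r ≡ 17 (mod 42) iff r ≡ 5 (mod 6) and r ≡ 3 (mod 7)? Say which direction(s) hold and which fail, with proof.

(←) If r ≡ 5 (mod 6) and r ≡ 3 (mod 7), then by the Chinese remainder theorem r ≡ 17 (mod 42). This is exactly r ≡ 17 (mod 42).

(→) Suppose r ≡ 17 (mod 42); write r = 42j + 17. Since 6 ∣ 42, reducing mod 6 gives r ≡ 17 ≡ 5 (mod 6); since 7 ∣ 42, reducing mod 7 gives r ≡ 17 ≡ 3 (mod 7).

The biconditional holds.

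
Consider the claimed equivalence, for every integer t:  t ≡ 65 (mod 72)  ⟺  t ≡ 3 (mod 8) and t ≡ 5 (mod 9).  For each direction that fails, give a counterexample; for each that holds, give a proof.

Neither direction holds.

(⟹) This fails: t = 65 gives 65 ≡ 65 (mod 72) but 65 ≡ 1 (mod 8), so the conjunction on the right does not hold.

(⟸) This fails: t = 59 satisfies both congruences on the right (59 ≡ 3 mod 8 and 59 ≡ 5 mod 9) yet 59 ≡ 59 (mod 72), not 65.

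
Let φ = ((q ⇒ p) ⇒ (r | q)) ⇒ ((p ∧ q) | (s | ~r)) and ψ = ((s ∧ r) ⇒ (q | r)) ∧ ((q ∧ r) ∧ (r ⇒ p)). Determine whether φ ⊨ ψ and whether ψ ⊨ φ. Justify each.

(⇒) This fails. Under s = F, q = F, p = F, r = F, the left side is true but the right side is false.

(⇐) Assume the antecedent. If s is true, the consequent reduces to true regardless of the other variables. If s is false, the antecedent forces (s = F, q = T, p = T, r = T), and the consequent holds there. Either way the consequent holds.

The forward direction fails; the converse holds.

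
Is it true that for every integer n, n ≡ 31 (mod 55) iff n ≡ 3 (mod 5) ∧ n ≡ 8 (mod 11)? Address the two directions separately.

(→) This fails: n = 31 gives 31 ≡ 31 (mod 55) but 31 ≡ 1 (mod 5), so the conjunction on the right does not hold.

(←) This fails: n = 8 satisfies both congruences on the right (8 ≡ 3 mod 5 and 8 ≡ 8 mod 11) yet 8 ≡ 8 (mod 55), not 31.

(⇒) fails and (⇐) fails.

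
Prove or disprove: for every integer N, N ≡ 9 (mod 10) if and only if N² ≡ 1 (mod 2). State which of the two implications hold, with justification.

(⟸) This fails: take N = 1. Then 1² = 1 ≡ 1 (mod 2), yet 1 ≡ 1 (mod 10), not 9.

(⟹) Suppose N ≡ 9 (mod 10). Then N² ≡ 9² = 81 (mod 10), and since 2 ∣ 10, also N² ≡ 1 (mod 2).

Only the forward implication holds.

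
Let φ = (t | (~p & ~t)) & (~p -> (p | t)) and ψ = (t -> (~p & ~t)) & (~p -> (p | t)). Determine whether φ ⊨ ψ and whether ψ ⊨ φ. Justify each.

(→) This fails. Under p = F, t = T, the left side is true but the right side is false.

(←) This fails. Under p = T, t = F, the left side is false but the right side is true.

Neither implication holds.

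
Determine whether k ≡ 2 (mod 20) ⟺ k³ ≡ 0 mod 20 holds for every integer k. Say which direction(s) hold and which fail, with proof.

(⇒) This fails: take k = 2. Then 2 ≡ 2 (mod 20), but 2³ = 8 ≡ 8 (mod 20), not 0.

(⇐) This fails: take k = 0. Then 0³ = 0 ≡ 0 (mod 20), yet 0 ≡ 0 (mod 20), not 2.

Neither direction holds.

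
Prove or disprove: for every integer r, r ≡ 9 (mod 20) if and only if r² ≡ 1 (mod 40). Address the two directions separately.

(⇒) holds; (⇐) fails.

(⟸) This fails: take r = 1. Then 1² = 1 ≡ 1 (mod 40), yet 1 ≡ 1 (mod 20), not 9.

(⟹) Suppose r ≡ 9 (mod 20). Working modulo 40, r ∈ {9, 29}; for each such r, r² ≡ 1 (mod 40).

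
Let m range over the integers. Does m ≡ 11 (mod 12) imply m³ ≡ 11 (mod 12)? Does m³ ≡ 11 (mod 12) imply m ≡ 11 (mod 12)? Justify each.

Equivalent; both directions hold.

(⇒) Suppose m ≡ 11 (mod 12). Write m = 12j + 11. Then (12j + 11)³ = 1728j³ + 4752j² + 4356j + 1331 = 12(144j³ + 396j² + 363j + 110) + 11, so m³ ≡ 11 (mod 12).

(⇐) Conversely, suppose m³ ≡ 11 (mod 12). The only residue r in {0, …, 11} with r³ ≡ 11 (mod 12) is r = 11, so m ≡ 11 (mod 12).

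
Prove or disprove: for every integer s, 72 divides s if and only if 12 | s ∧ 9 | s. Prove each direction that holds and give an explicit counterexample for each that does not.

Not equivalent: only (⇒) holds.

[⇒] If 72 ∣ s, write s = 72q. Since 72 = 6·12, s = 12·(6q), so 12 ∣ s; and since 72 = 8·9, s = 9·(8q), so 9 ∣ s.

[⇐] This fails: take s = 36. Both 12 ∣ 36 and 9 ∣ 36, yet 36 is not a multiple of 72 (since 36 = 0·72 + 36), so 72 ∤ 36.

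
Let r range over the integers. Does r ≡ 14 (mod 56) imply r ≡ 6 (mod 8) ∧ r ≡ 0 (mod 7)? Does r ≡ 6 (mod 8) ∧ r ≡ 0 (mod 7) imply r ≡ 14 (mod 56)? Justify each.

(⇒) Suppose r ≡ 14 (mod 56); write r = 56j + 14. Since 8 ∣ 56, reducing mod 8 gives r ≡ 14 ≡ 6 (mod 8); since 7 ∣ 56, reducing mod 7 gives r ≡ 14 ≡ 0 (mod 7).

(⇐) Conversely, if r ≡ 6 (mod 8) and r ≡ 0 (mod 7), then by the Chinese remainder theorem r ≡ 14 (mod 56). This is exactly r ≡ 14 (mod 56).

Both directions hold; the statement is true.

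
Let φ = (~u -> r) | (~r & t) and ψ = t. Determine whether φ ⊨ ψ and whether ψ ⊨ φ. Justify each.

Only the reverse direction holds.

[⇒] This fails. Under u = T, t = F, r = F, the left side is true but the right side is false.

[⇐] Assume the antecedent. If u is true, (~u -> r) | (~r & t) reduces to true regardless of the other variables. If u is false, the antecedent forces (u = F, t = T, r = F) or (u = F, t = T, r = T), and (~u -> r) | (~r & t) holds there. Either way (~u -> r) | (~r & t) holds.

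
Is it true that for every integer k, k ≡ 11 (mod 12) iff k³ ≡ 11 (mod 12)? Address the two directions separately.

Both directions hold; the statement is true.

[⇐] For the converse, argue contrapositively. If k ≢ 11 (mod 12), then k is congruent to one of 0, 1, 2, 3, 4, 5, 6, 7, 8, 9, 10 modulo 12, and these give k³ ≡ 0, 1, 8, 3, 4, 5, 0, 7, 8, 9, 4 respectively — never 11.

[⇒] Suppose k ≡ 11 (mod 12). Write k = 12j + 11. Then (12j + 11)³ = 1728j³ + 4752j² + 4356j + 1331 = 12(144j³ + 396j² + 363j + 110) + 11, so k³ ≡ 11 (mod 12).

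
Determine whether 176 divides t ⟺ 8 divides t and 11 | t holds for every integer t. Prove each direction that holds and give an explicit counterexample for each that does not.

The forward direction holds; the converse fails.

[⇒] If 176 ∣ t, write t = 176q. Since 176 = 22·8, t = 8·(22q), so 8 ∣ t; and since 176 = 16·11, t = 11·(16q), so 11 ∣ t.

[⇐] This fails: take t = 88. Both 8 ∣ 88 and 11 ∣ 88, yet 88 is not a multiple of 176 (since 88 = 0·176 + 88), so 176 ∤ 88.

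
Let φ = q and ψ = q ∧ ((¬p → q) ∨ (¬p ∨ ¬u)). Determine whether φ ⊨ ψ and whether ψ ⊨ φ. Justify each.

Both implications hold.

[⇒] Assume the antecedent. If p is true, the antecedent forces (p = T, u = F, q = T) or (p = T, u = T, q = T), and q ∧ ((¬p → q) ∨ (¬p ∨ ¬u)) holds there. If p is false, the antecedent forces (p = F, u = F, q = T) or (p = F, u = T, q = T), and q ∧ ((¬p → q) ∨ (¬p ∨ ¬u)) holds there. Either way q ∧ ((¬p → q) ∨ (¬p ∨ ¬u)) holds.

[⇐] Assume the antecedent. If p is true, the antecedent forces (p = T, u = F, q = T) or (p = T, u = T, q = T), and q holds there. If p is false, the antecedent forces (p = F, u = F, q = T) or (p = F, u = T, q = T), and q holds there. Either way q holds.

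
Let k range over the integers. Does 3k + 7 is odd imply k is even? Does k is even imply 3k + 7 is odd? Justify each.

(⟹) Suppose 3k + 7 is odd. Since 3 is odd, 3k and k have the same parity, so 3k + 7 ≡ k + 7 (mod 2). As 7 is odd, 3k + 7 is odd exactly when k is even. Thus k is even.

(⟸) Conversely, suppose k is even; write k = 2j. Then 3k + 7 = 3·(2j) + 7 = 2·3j + 7, which is odd.

Both directions hold; the statement is true.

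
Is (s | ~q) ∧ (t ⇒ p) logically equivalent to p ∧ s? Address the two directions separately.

Only the reverse direction holds.

(←) Assume the antecedent. If t is true, the antecedent forces (t = T, p = T, q = F, s = T) or (t = T, p = T, q = T, s = T), and (s | ~q) ∧ (t ⇒ p) holds there. If t is false, the antecedent forces (t = F, p = T, q = F, s = T) or (t = F, p = T, q = T, s = T), and (s | ~q) ∧ (t ⇒ p) holds there. Either way (s | ~q) ∧ (t ⇒ p) holds.

(→) This fails. Under t = F, p = F, q = F, s = F, the left side is true but the right side is false.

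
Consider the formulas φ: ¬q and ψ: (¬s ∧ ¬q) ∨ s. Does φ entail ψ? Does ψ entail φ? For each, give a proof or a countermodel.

Only the forward implication holds.

(⟹) Assume the antecedent. If s is true, (¬s ∧ ¬q) ∨ s reduces to true regardless of the other variables. If s is false, the antecedent forces (s = F, q = F), and (¬s ∧ ¬q) ∨ s holds there. Either way (¬s ∧ ¬q) ∨ s holds.

(⟸) This fails. Under s = T, q = T, the left side is false but the right side is true.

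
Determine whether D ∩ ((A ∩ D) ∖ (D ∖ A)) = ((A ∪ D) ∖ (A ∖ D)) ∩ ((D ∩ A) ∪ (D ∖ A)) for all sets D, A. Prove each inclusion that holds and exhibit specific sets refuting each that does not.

The sets are not equal: only the forward inclusion holds.

Forward inclusion. Let x ∈ D ∩ ((A ∩ D) ∖ (D ∖ A)). Then x ∈ D ∩ A, from which x ∈ ((A ∪ D) ∖ (A ∖ D)) ∩ ((D ∩ A) ∪ (D ∖ A)).

Reverse inclusion. This inclusion fails. Take D = {1}, A = ∅; then 1 ∈ ((A ∪ D) ∖ (A ∖ D)) ∩ ((D ∩ A) ∪ (D ∖ A)) but 1 ∉ D ∩ ((A ∩ D) ∖ (D ∖ A)).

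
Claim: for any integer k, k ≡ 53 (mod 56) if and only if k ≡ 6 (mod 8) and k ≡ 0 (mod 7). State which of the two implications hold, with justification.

Neither direction holds.

[⇒] This fails: k = 53 gives 53 ≡ 53 (mod 56) but 53 ≡ 5 (mod 8), so the conjunction on the right does not hold.

[⇐] This fails: k = 14 satisfies both congruences on the right (14 ≡ 6 mod 8 and 14 ≡ 0 mod 7) yet 14 ≡ 14 (mod 56), not 53.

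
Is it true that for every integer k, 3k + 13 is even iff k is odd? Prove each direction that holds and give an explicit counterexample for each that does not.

Forward direction. Suppose 3k + 13 is even. Since 3 is odd, 3k and k have the same parity, so 3k + 13 ≡ k + 13 (mod 2). As 13 is odd, 3k + 13 is even exactly when k is odd. Thus k is odd.

Converse. Suppose k is odd; write k = 2j + 1. Then 3k + 13 = 3·(2j + 1) + 13 = 2·3j + 16, which is even.

The biconditional holds.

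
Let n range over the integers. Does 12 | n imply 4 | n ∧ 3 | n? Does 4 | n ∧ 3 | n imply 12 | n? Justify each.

(→) If 12 ∣ n, write n = 12q. Since 12 = 3·4, n = 4·(3q), so 4 ∣ n; and since 12 = 4·3, n = 3·(4q), so 3 ∣ n.

(←) Suppose 4 ∣ n and 3 ∣ n. Any common multiple of 4 and 3 is a multiple of their lcm; here gcd(4, 3) = 1, so lcm(4, 3) = 4·3 = 12, so 12 ∣ n.

Equivalent; both directions hold.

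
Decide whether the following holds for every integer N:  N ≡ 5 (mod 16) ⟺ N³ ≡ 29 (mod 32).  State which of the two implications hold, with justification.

Forward direction. This fails: take N = 21. Then 21 ≡ 5 (mod 16), but 21³ = 9261 ≡ 13 (mod 32), not 29.

Converse. The residues r modulo 32 with r³ ≡ 29 (mod 32) are exactly {5}, and each is ≡ 5 (mod 16).

The forward direction fails; the converse holds.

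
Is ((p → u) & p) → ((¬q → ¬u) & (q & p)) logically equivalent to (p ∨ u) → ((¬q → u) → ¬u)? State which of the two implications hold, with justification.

Only the converse holds.

Forward direction. This fails. Under q = F, u = T, p = F, the left side is true but the right side is false.

Converse. Assume the antecedent. If q is true, the consequent reduces to true regardless of the other variables. If q is false, the antecedent forces (q = F, u = F, p = F) or (q = F, u = F, p = T), and the consequent holds there. Either way the consequent holds.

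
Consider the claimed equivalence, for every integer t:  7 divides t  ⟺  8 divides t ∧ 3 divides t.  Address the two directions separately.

Neither implication holds.

(⇒) This fails: take t = 7. Certainly 7 ∣ 7, but 8 ∤ 7.

(⇐) This fails: take t = 24. Both 8 ∣ 24 and 3 ∣ 24, yet 24 is not a multiple of 7 (since 24 = 3·7 + 3), so 7 ∤ 24.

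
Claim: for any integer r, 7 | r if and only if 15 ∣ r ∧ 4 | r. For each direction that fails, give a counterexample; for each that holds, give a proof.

Both directions fail.

Forward direction. This fails: take r = 7. Certainly 7 ∣ 7, but 15 ∤ 7.

Converse. This fails: take r = 60. Both 15 ∣ 60 and 4 ∣ 60, yet 60 is not a multiple of 7 (since 60 = 8·7 + 4), so 7 ∤ 60.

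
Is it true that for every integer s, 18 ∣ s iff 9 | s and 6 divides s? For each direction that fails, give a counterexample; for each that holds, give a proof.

Forward direction. If 18 ∣ s, write s = 18q. Since 18 = 2·9, s = 9·(2q), so 9 ∣ s; and since 18 = 3·6, s = 6·(3q), so 6 ∣ s.

Converse. Suppose 9 ∣ s and 6 ∣ s. Any common multiple of 9 and 6 is a multiple of their lcm; here lcm(9, 6) = 9·6/gcd(9, 6) = 54/3 = 18, so 18 ∣ s.

Both directions hold; the statement is true.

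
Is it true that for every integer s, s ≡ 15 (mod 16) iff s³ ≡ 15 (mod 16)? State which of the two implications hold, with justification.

Both directions hold.

(⟸) Suppose s³ ≡ 15 (mod 16). The only residue r in {0, …, 15} with r³ ≡ 15 (mod 16) is r = 15, so s ≡ 15 (mod 16).

(⟹) Suppose s ≡ 15 (mod 16). Write s = 16j + 15. Then (16j + 15)³ = 4096j³ + 11520j² + 10800j + 3375 = 16(256j³ + 720j² + 675j + 210) + 15, so s³ ≡ 15 (mod 16).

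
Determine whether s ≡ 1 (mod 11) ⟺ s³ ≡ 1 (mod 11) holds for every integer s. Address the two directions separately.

(→) Suppose s ≡ 1 (mod 11). Write s = 11j + 1. Then (11j + 1)³ = 1331j³ + 363j² + 33j + 1 = 11(121j³ + 33j² + 3j) + 1, so s³ ≡ 1 (mod 11).

(←) Conversely, suppose s³ ≡ 1 (mod 11). The only residue r in {0, …, 10} with r³ ≡ 1 (mod 11) is r = 1, so s ≡ 1 (mod 11).

Both implications hold.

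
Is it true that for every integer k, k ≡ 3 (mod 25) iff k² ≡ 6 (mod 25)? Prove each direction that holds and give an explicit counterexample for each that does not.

Both directions fail.

(⇒) This fails: take k = 3. Then 3 ≡ 3 (mod 25), but 3² = 9 ≡ 9 (mod 25), not 6.

(⇐) This fails: take k = 9. Then 9² = 81 ≡ 6 (mod 25), yet 9 ≡ 9 (mod 25), not 3.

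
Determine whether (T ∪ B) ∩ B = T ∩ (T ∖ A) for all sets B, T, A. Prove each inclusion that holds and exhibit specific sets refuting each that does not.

Forward inclusion. This inclusion fails. Take B = {1}, T = ∅, A = ∅; then 1 ∈ (T ∪ B) ∩ B but 1 ∉ T ∩ (T ∖ A).

Reverse inclusion. This inclusion fails. Take B = ∅, T = {1}, A = ∅; then 1 ∈ T ∩ (T ∖ A) but 1 ∉ (T ∪ B) ∩ B.

(⊆) fails and (⊇) fails.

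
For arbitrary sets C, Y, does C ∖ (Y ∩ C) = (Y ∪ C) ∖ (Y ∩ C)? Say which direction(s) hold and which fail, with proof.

Only the forward inclusion holds.

(⟹) Let x ∈ C ∖ (Y ∩ C). Then x ∈ C and x ∉ Y, from which x ∈ (Y ∪ C) ∖ (Y ∩ C).

(⟸) This inclusion fails. Take C = ∅, Y = {1}; then 1 ∈ (Y ∪ C) ∖ (Y ∩ C) but 1 ∉ C ∖ (Y ∩ C).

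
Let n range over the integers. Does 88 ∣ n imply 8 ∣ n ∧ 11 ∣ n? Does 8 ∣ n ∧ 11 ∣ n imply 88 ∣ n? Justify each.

The biconditional holds.

(→) If 88 ∣ n, write n = 88q. Since 88 = 11·8, n = 8·(11q), so 8 ∣ n; and since 88 = 8·11, n = 11·(8q), so 11 ∣ n.

(←) Suppose 8 ∣ n and 11 ∣ n. Any common multiple of 8 and 11 is a multiple of their lcm; here gcd(8, 11) = 1, so lcm(8, 11) = 8·11 = 88, so 88 ∣ n.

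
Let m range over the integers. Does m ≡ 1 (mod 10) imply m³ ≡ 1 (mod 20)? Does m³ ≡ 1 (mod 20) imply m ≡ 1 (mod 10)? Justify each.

Only the converse holds.

[⇒] This fails: take m = 11. Then 11 ≡ 1 (mod 10), but 11³ = 1331 ≡ 11 (mod 20), not 1.

[⇐] Conversely, the residues r modulo 20 with r³ ≡ 1 (mod 20) are exactly {1}, and each is ≡ 1 (mod 10).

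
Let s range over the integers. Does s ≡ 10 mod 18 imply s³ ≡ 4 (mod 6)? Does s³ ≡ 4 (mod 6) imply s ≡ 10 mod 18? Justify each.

(→) Suppose s ≡ 10 (mod 18). Then s³ ≡ 10³ = 1000 (mod 18), and since 6 ∣ 18, also s³ ≡ 4 (mod 6).

(←) This fails: take s = 4. Then 4³ = 64 ≡ 4 (mod 6), yet 4 ≡ 4 (mod 18), not 10.

Not equivalent: only (⇒) holds.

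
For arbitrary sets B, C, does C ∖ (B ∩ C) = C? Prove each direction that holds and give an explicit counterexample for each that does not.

(⊆) holds; (⊇) fails.

(⊆) Let x ∈ C ∖ (B ∩ C). Then x ∈ C and x ∉ B, from which x ∈ C.

(⊇) This inclusion fails. Take B = {1}, C = {1}; then 1 ∈ C but 1 ∉ C ∖ (B ∩ C).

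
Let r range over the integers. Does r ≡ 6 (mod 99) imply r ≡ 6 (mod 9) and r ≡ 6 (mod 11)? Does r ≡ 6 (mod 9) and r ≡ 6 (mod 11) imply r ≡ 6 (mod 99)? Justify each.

The biconditional holds.

(→) Suppose r ≡ 6 (mod 99); write r = 99j + 6. Since 9 ∣ 99, reducing mod 9 gives r ≡ 6 (mod 9); since 11 ∣ 99, reducing mod 11 gives r ≡ 6 (mod 11).

(←) Conversely, if r ≡ 6 (mod 9) and r ≡ 6 (mod 11), then by the Chinese remainder theorem r ≡ 6 (mod 99). This is exactly r ≡ 6 (mod 99).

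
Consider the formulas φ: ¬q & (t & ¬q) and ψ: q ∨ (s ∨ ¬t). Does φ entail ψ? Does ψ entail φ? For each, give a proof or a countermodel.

Neither implication holds.

Forward direction. This fails. Under s = F, t = T, q = F, the left side is true but the right side is false.

Converse. This fails. Under s = F, t = F, q = F, the left side is false but the right side is true.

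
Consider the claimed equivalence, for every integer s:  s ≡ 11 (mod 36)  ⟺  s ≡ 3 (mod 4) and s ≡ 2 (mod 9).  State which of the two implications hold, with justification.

(→) Suppose s ≡ 11 (mod 36); write s = 36j + 11. Since 4 ∣ 36, reducing mod 4 gives s ≡ 11 ≡ 3 (mod 4); since 9 ∣ 36, reducing mod 9 gives s ≡ 11 ≡ 2 (mod 9).

(←) Conversely, if s ≡ 3 (mod 4) and s ≡ 2 (mod 9), then by the Chinese remainder theorem s ≡ 11 (mod 36). This is exactly s ≡ 11 (mod 36).

The biconditional holds.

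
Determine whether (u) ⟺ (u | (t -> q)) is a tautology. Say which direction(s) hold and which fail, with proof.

Only the forward direction holds.

Forward direction. Assume the antecedent. If u is true, u | (t -> q) reduces to true regardless of the other variables. If u is false, the antecedent cannot hold. Either way u | (t -> q) holds.

Converse. This fails. Under u = F, q = F, t = F, the left side is false but the right side is true.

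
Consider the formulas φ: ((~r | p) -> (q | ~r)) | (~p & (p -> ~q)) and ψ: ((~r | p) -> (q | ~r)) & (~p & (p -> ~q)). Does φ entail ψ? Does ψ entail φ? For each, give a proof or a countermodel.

Only the reverse direction holds.

(⇒) This fails. Under p = T, q = F, r = F, the left side is true but the right side is false.

(⇐) Assume the antecedent. If p is true, the antecedent cannot hold. If p is false, the consequent reduces to true regardless of the other variables. Either way the consequent holds.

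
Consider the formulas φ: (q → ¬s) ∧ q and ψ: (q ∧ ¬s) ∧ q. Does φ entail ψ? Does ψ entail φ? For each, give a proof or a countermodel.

Both directions hold.

Forward direction. Assume the antecedent. If q is true, the antecedent forces (q = T, s = F), and (q ∧ ¬s) ∧ q holds there. If q is false, the antecedent cannot hold. Either way (q ∧ ¬s) ∧ q holds.

Converse. Assume the antecedent. If q is true, the antecedent forces (q = T, s = F), and (q → ¬s) ∧ q holds there. If q is false, the antecedent cannot hold. Either way (q → ¬s) ∧ q holds.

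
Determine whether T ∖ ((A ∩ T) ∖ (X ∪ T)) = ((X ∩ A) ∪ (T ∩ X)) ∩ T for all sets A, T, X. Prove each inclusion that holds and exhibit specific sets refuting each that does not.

Only the reverse inclusion holds.

(⊇) Let x ∈ ((X ∩ A) ∪ (T ∩ X)) ∩ T. Then either x ∈ T ∩ X and x ∉ A; or x ∈ A ∩ T ∩ X. In each case x ∈ T ∖ ((A ∩ T) ∖ (X ∪ T)), so ((X ∩ A) ∪ (T ∩ X)) ∩ T ⊆ T ∖ ((A ∩ T) ∖ (X ∪ T)).

(⊆) This inclusion fails. Take A = ∅, T = {1}, X = ∅; then 1 ∈ T ∖ ((A ∩ T) ∖ (X ∪ T)) but 1 ∉ ((X ∩ A) ∪ (T ∩ X)) ∩ T.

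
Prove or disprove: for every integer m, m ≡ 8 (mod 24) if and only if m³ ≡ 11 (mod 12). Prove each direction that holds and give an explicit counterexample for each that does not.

(→) This fails: take m = 8. Then 8 ≡ 8 (mod 24), but 8³ = 512 ≡ 8 (mod 12), not 11.

(←) This fails: take m = 11. Then 11³ = 1331 ≡ 11 (mod 12), yet 11 ≡ 11 (mod 24), not 8.

(⇒) fails and (⇐) fails.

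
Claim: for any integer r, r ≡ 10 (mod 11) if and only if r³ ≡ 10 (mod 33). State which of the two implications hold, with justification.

Only the converse holds.

[⇒] This fails: take r = 21. Then 21 ≡ 10 (mod 11), but 21³ = 9261 ≡ 21 (mod 33), not 10.

[⇐] Conversely, the residues r modulo 33 with r³ ≡ 10 (mod 33) are exactly {10}, and each is ≡ 10 (mod 11).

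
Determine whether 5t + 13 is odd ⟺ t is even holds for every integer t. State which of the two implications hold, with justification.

[⇐] Suppose t is even; write t = 2j. Then 5t + 13 = 5·(2j) + 13 = 2·5j + 13, which is odd.

[⇒] Suppose 5t + 13 is odd. Since 5 is odd, 5t and t have the same parity, so 5t + 13 ≡ t + 13 (mod 2). As 13 is odd, 5t + 13 is odd exactly when t is even. Thus t is even.

Both directions hold.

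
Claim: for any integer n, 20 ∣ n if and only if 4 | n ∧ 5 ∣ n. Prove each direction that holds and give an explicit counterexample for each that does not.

Both directions hold.

[⇒] If 20 ∣ n, write n = 20q. Since 20 = 5·4, n = 4·(5q), so 4 ∣ n; and since 20 = 4·5, n = 5·(4q), so 5 ∣ n.

[⇐] Suppose 4 ∣ n and 5 ∣ n. Any common multiple of 4 and 5 is a multiple of their lcm; here gcd(4, 5) = 1, so lcm(4, 5) = 4·5 = 20, so 20 ∣ n.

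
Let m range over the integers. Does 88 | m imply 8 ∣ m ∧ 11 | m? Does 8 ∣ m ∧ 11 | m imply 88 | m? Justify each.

(⟹) If 88 ∣ m, write m = 88q. Since 88 = 11·8, m = 8·(11q), so 8 ∣ m; and since 88 = 8·11, m = 11·(8q), so 11 ∣ m.

(⟸) Suppose 8 ∣ m and 11 ∣ m. Any common multiple of 8 and 11 is a multiple of their lcm; here gcd(8, 11) = 1, so lcm(8, 11) = 8·11 = 88, so 88 ∣ m.

The biconditional holds.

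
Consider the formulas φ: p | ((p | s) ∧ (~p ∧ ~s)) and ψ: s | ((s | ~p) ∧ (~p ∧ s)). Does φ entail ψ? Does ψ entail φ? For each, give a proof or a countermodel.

Neither direction holds.

[⇒] This fails. Under p = T, s = F, the left side is true but the right side is false.

[⇐] This fails. Under p = F, s = T, the left side is false but the right side is true.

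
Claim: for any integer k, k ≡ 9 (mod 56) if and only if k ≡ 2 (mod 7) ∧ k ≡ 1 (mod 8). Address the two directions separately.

Both directions hold; the statement is true.

(⟹) Suppose k ≡ 9 (mod 56); write k = 56j + 9. Since 7 ∣ 56, reducing mod 7 gives k ≡ 9 ≡ 2 (mod 7); since 8 ∣ 56, reducing mod 8 gives k ≡ 9 ≡ 1 (mod 8).

(⟸) Conversely, if k ≡ 2 (mod 7) and k ≡ 1 (mod 8), then by the Chinese remainder theorem k ≡ 9 (mod 56). This is exactly k ≡ 9 (mod 56).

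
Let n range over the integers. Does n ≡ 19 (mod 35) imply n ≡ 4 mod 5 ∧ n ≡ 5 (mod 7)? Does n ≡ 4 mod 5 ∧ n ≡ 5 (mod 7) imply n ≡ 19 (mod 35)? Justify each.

Converse. If n ≡ 4 (mod 5) and n ≡ 5 (mod 7), then by the Chinese remainder theorem n ≡ 19 (mod 35). This is exactly n ≡ 19 (mod 35).

Forward direction. Suppose n ≡ 19 (mod 35); write n = 35j + 19. Since 5 ∣ 35, reducing mod 5 gives n ≡ 19 ≡ 4 (mod 5); since 7 ∣ 35, reducing mod 7 gives n ≡ 19 ≡ 5 (mod 7).

Both implications hold.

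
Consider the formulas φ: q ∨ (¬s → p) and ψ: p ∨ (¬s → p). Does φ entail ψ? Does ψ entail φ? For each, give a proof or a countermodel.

(⟸) Assume the antecedent. If s is true, q ∨ (¬s → p) reduces to true regardless of the other variables. If s is false, the antecedent forces (s = F, p = T, q = F) or (s = F, p = T, q = T), and q ∨ (¬s → p) holds there. Either way q ∨ (¬s → p) holds.

(⟹) This fails. Under s = F, p = F, q = T, the left side is true but the right side is false.

Not equivalent: only (⇐) holds.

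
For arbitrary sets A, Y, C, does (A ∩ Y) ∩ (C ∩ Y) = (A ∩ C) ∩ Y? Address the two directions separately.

(⟸) Let x ∈ (A ∩ C) ∩ Y. Then x ∈ A ∩ Y ∩ C, from which x ∈ (A ∩ Y) ∩ (C ∩ Y).

(⟹) Let x ∈ (A ∩ Y) ∩ (C ∩ Y). Then x ∈ A ∩ Y ∩ C, from which x ∈ (A ∩ C) ∩ Y.

The two sets are equal.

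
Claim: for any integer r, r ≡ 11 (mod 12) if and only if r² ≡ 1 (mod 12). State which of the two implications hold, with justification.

[⇒] Suppose r ≡ 11 (mod 12). Write r = 12j + 11. Then (12j + 11)² = 144j² + 264j + 121 = 12(12j² + 22j + 10) + 1, so r² ≡ 1 (mod 12).

[⇐] This fails: take r = 1. Then 1² = 1 ≡ 1 (mod 12), yet 1 ≡ 1 (mod 12), not 11.

(⇒) holds; (⇐) fails.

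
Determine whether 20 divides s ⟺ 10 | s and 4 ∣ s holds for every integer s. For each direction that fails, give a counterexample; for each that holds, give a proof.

Equivalent; both directions hold.

(⟸) Suppose 10 ∣ s and 4 ∣ s. Any common multiple of 10 and 4 is a multiple of their lcm; here lcm(10, 4) = 10·4/gcd(10, 4) = 40/2 = 20, so 20 ∣ s.

(⟹) If 20 ∣ s, write s = 20q. Since 20 = 2·10, s = 10·(2q), so 10 ∣ s; and since 20 = 5·4, s = 4·(5q), so 4 ∣ s.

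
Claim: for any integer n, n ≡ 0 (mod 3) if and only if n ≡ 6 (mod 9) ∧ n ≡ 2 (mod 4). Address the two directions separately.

Forward direction. This fails: n = 0 gives 0 ≡ 0 (mod 3) but 0 ≡ 0 (mod 9), so the conjunction on the right does not hold.

Converse. If n ≡ 6 (mod 9) and n ≡ 2 (mod 4), then by the Chinese remainder theorem n ≡ 6 (mod 36). Since 6 ≡ 0 (mod 3) and 3 ∣ 36, we get n ≡ 0 (mod 3).

(⇒) fails; (⇐) holds.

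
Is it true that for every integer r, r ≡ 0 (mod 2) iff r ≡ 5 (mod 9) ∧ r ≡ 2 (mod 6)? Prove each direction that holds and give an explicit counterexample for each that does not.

Not equivalent: only (⇐) holds.

Forward direction. This fails: r = 0 gives 0 ≡ 0 (mod 2) but 0 ≡ 0 (mod 9), so the conjunction on the right does not hold.

Converse. If r ≡ 5 (mod 9) and r ≡ 2 (mod 6), then by the Chinese remainder theorem r ≡ 14 (mod 18). Since 14 ≡ 0 (mod 2) and 2 ∣ 18, we get r ≡ 0 (mod 2).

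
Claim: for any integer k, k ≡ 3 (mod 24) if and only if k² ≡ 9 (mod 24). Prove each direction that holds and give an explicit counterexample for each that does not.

(⟸) This fails: take k = 9. Then 9² = 81 ≡ 9 (mod 24), yet 9 ≡ 9 (mod 24), not 3.

(⟹) Suppose k ≡ 3 (mod 24). Write k = 24j + 3. Then (24j + 3)² = 576j² + 144j + 9 = 24(24j² + 6j) + 9, so k² ≡ 9 (mod 24).

Not equivalent: only (⇒) holds.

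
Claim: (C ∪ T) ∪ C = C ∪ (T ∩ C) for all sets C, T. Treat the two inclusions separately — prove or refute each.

The sets are not equal: only the reverse inclusion holds.

(⊆) This inclusion fails. Take C = ∅, T = {1}; then 1 ∈ (C ∪ T) ∪ C but 1 ∉ C ∪ (T ∩ C).

(⊇) Let x ∈ C ∪ (T ∩ C). Then either x ∈ C and x ∉ T; or x ∈ C ∩ T. In each case x ∈ (C ∪ T) ∪ C, so C ∪ (T ∩ C) ⊆ (C ∪ T) ∪ C.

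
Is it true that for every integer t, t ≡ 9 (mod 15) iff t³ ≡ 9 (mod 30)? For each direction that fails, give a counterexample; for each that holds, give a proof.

(⟸) The residues r modulo 30 with r³ ≡ 9 (mod 30) are exactly {9}, and each is ≡ 9 (mod 15).

(⟹) This fails: take t = 24. Then 24 ≡ 9 (mod 15), but 24³ = 13824 ≡ 24 (mod 30), not 9.

(⇒) fails; (⇐) holds.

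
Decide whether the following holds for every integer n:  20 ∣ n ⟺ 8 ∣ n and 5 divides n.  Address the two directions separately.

(→) This fails: take n = 20. Certainly 20 ∣ 20, but 8 ∤ 20.

(←) Suppose 8 ∣ n and 5 ∣ n. Any common multiple of 8 and 5 is a multiple of their lcm; here gcd(8, 5) = 1, so lcm(8, 5) = 8·5 = 40, so 40 ∣ n. Since 20 ∣ 40, it follows that 20 ∣ n.

Not equivalent: only (⇐) holds.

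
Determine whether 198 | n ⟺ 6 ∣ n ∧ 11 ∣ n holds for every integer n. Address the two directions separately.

(⇒) holds; (⇐) fails.

Converse. This fails: take n = 66. Both 6 ∣ 66 and 11 ∣ 66, yet 66 is not a multiple of 198 (since 66 = 0·198 + 66), so 198 ∤ 66.

Forward direction. If 198 ∣ n, write n = 198q. Since 198 = 33·6, n = 6·(33q), so 6 ∣ n; and since 198 = 18·11, n = 11·(18q), so 11 ∣ n.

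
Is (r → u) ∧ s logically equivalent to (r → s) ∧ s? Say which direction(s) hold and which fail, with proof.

Forward direction. Assume the antecedent. If r is true, the antecedent forces (r = T, s = T, u = T), and (r → s) ∧ s holds there. If r is false, the antecedent forces (r = F, s = T, u = F) or (r = F, s = T, u = T), and (r → s) ∧ s holds there. Either way (r → s) ∧ s holds.

Converse. This fails. Under r = T, s = T, u = F, the left side is false but the right side is true.

Only the forward direction holds.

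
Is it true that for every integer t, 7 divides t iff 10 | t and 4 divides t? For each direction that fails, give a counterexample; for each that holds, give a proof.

Forward direction. This fails: take t = 7. Certainly 7 ∣ 7, but 10 ∤ 7.

Converse. This fails: take t = 20. Both 10 ∣ 20 and 4 ∣ 20, yet 20 is not a multiple of 7 (since 20 = 2·7 + 6), so 7 ∤ 20.

(⇒) fails and (⇐) fails.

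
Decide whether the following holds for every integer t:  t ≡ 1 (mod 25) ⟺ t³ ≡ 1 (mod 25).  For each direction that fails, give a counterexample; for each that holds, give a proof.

(←) Suppose t³ ≡ 1 (mod 25). The only residue r in {0, …, 24} with r³ ≡ 1 (mod 25) is r = 1, so t ≡ 1 (mod 25).

(→) Suppose t ≡ 1 (mod 25). Write t = 25j + 1. Then (25j + 1)³ = 15625j³ + 1875j² + 75j + 1 = 25(625j³ + 75j² + 3j) + 1, so t³ ≡ 1 (mod 25).

Both directions hold; the statement is true.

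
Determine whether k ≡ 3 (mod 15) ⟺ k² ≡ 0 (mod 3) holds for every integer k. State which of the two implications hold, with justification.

(→) Suppose k ≡ 3 (mod 15). Then k² ≡ 3² = 9 (mod 15), and since 3 ∣ 15, also k² ≡ 0 (mod 3).

(←) This fails: take k = 0. Then 0² = 0 ≡ 0 (mod 3), yet 0 ≡ 0 (mod 15), not 3.

Not equivalent: only (⇒) holds.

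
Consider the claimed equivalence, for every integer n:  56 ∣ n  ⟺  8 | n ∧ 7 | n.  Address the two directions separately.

(⟸) Suppose 8 ∣ n and 7 ∣ n. Any common multiple of 8 and 7 is a multiple of their lcm; here gcd(8, 7) = 1, so lcm(8, 7) = 8·7 = 56, so 56 ∣ n.

(⟹) If 56 ∣ n, write n = 56q. Since 56 = 7·8, n = 8·(7q), so 8 ∣ n; and since 56 = 8·7, n = 7·(8q), so 7 ∣ n.

Both implications hold.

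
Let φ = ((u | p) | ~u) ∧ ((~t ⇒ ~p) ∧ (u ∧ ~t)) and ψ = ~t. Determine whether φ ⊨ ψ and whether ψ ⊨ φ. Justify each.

(⇒) holds; (⇐) fails.

Forward direction. Assume the antecedent. If p is true, the antecedent cannot hold. If p is false, the antecedent forces (p = F, t = F, u = T), and ~t holds there. Either way ~t holds.

Converse. This fails. Under p = F, t = F, u = F, the left side is false but the right side is true.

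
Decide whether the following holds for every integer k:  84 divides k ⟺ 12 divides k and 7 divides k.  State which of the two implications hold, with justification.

(⟸) Suppose 12 ∣ k and 7 ∣ k. Any common multiple of 12 and 7 is a multiple of their lcm; here gcd(12, 7) = 1, so lcm(12, 7) = 12·7 = 84, so 84 ∣ k.

(⟹) If 84 ∣ k, write k = 84q. Since 84 = 7·12, k = 12·(7q), so 12 ∣ k; and since 84 = 12·7, k = 7·(12q), so 7 ∣ k.

The biconditional holds.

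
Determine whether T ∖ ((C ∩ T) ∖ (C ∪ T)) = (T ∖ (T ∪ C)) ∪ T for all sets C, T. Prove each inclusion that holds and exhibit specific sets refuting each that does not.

Both inclusions hold; the sets are equal.

(⊆) Let x ∈ T ∖ ((C ∩ T) ∖ (C ∪ T)). Then either x ∈ T and x ∉ C; or x ∈ C ∩ T. In each case x ∈ (T ∖ (T ∪ C)) ∪ T, so T ∖ ((C ∩ T) ∖ (C ∪ T)) ⊆ (T ∖ (T ∪ C)) ∪ T.

(⊇) Let x ∈ (T ∖ (T ∪ C)) ∪ T. Then either x ∈ T and x ∉ C; or x ∈ C ∩ T. In each case x ∈ T ∖ ((C ∩ T) ∖ (C ∪ T)), so (T ∖ (T ∪ C)) ∪ T ⊆ T ∖ ((C ∩ T) ∖ (C ∪ T)).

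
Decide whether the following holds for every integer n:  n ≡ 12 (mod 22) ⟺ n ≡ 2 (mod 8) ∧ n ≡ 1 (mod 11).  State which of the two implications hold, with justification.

Converse. If n ≡ 2 (mod 8) and n ≡ 1 (mod 11), then by the Chinese remainder theorem n ≡ 34 (mod 88). Since 34 ≡ 12 (mod 22) and 22 ∣ 88, we get n ≡ 12 (mod 22).

Forward direction. This fails: n = 56 gives 56 ≡ 12 (mod 22) but 56 ≡ 0 (mod 8), so the conjunction on the right does not hold.

(⇒) fails; (⇐) holds.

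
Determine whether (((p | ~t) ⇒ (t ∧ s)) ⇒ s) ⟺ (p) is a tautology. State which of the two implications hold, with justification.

Only the reverse direction holds.

[⇒] This fails. Under s = F, p = F, t = F, the left side is true but the right side is false.

[⇐] Assume the antecedent. If s is true, ((p | ~t) ⇒ (t ∧ s)) ⇒ s reduces to true regardless of the other variables. If s is false, the antecedent forces (s = F, p = T, t = F) or (s = F, p = T, t = T), and ((p | ~t) ⇒ (t ∧ s)) ⇒ s holds there. Either way ((p | ~t) ⇒ (t ∧ s)) ⇒ s holds.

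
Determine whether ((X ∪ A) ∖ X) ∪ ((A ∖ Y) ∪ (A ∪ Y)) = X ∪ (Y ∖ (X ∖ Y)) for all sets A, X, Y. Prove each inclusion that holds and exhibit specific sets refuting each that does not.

(⊆) fails and (⊇) fails.

(⟹) This inclusion fails. Take A = {1}, X = ∅, Y = ∅; then 1 ∈ ((X ∪ A) ∖ X) ∪ ((A ∖ Y) ∪ (A ∪ Y)) but 1 ∉ X ∪ (Y ∖ (X ∖ Y)).

(⟸) This inclusion fails. Take A = ∅, X = {1}, Y = ∅; then 1 ∈ X ∪ (Y ∖ (X ∖ Y)) but 1 ∉ ((X ∪ A) ∖ X) ∪ ((A ∖ Y) ∪ (A ∪ Y)).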